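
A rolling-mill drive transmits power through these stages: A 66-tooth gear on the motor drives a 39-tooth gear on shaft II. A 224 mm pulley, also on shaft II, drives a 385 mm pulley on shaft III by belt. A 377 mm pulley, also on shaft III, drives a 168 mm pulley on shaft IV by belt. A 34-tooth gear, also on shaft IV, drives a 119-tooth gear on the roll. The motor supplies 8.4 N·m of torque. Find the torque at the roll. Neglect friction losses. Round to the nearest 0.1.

13.3 N·m

Gear mesh: ratio = 39/66 = 0.59091; torque at shaft II = 8.4 × 0.59091 = 4.9636 N·m.
Belt: ratio = 385/224 = 1.7188; torque at shaft III = 4.9636 × 1.7188 = 8.5312 N·m.
Belt: ratio = 168/377 = 0.44562; torque at shaft IV = 8.5312 × 0.44562 = 3.8017 N·m.
Gear mesh: ratio = 119/34 = 3.5; torque at the roll = 3.8017 × 3.5 = 13.306 N·m.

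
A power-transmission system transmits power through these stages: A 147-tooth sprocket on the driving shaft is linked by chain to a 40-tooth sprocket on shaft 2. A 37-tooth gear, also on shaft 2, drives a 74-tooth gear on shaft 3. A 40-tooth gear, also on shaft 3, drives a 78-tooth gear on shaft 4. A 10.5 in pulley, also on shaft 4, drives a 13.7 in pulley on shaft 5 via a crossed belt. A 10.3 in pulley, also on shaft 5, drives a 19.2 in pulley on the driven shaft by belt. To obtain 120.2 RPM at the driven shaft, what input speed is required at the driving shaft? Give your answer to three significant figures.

310 RPM

Overall ratio R = 0.27211 × 2 × 1.95 × 1.3048 × 1.8641 = 2.5811.
Required input speed = output speed × R = 120.2 × 2.5811 = 310.25 RPM.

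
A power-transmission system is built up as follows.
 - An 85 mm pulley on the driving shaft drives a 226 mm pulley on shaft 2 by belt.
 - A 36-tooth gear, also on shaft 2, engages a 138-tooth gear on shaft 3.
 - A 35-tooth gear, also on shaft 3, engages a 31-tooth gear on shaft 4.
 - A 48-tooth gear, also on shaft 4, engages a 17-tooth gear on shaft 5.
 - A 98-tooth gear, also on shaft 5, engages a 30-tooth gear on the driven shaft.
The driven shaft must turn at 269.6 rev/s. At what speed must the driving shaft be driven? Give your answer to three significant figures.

Overall ratio R = 2.6588 × 3.8333 × 0.88571 × 0.35417 × 0.30612 = 0.97873.
Required input speed = output speed × R = 269.6 × 0.97873 = 263.87 rev/s.

264 rev/s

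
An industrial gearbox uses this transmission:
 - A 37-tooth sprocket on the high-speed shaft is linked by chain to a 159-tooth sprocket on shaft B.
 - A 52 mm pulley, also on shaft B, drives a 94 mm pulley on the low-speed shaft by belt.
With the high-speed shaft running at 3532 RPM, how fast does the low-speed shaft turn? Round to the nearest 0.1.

the high-speed shaft → shaft B (chain, 159/37): 3532 ÷ 4.2973 = 821.91 RPM
shaft B → the low-speed shaft (belt, 94/52): 821.91 ÷ 1.8077 = 454.67 RPM

454.7 RPM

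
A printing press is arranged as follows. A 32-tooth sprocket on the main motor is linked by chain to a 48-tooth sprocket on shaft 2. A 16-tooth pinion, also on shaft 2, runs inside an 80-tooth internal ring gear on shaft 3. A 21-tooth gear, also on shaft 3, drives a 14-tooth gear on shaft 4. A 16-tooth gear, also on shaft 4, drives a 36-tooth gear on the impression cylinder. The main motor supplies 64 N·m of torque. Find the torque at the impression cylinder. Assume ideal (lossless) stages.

720 N·m

chain 48/32 = 1.5 → τ = 64·1.5 = 96 N·m
internal gear 80/16 = 5 → τ = 96·5 = 480 N·m
gear mesh 14/21 = 0.66667 → τ = 480·0.66667 = 320 N·m
gear mesh 36/16 = 2.25 → τ = 320·2.25 = 720 N·m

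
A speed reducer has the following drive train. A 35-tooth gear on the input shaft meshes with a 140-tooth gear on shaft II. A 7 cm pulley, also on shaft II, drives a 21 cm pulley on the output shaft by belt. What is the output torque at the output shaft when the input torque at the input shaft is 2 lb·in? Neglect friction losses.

24 lb·in

gear mesh 140/35 = 4 → τ = 2·4 = 8 lb·in
belt 21/7 = 3 → τ = 8·3 = 24 lb·in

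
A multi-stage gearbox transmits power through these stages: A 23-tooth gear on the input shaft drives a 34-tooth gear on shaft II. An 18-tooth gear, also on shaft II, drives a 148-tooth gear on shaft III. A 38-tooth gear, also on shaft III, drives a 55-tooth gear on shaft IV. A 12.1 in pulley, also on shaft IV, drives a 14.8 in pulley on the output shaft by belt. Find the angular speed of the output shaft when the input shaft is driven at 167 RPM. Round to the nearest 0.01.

7.76 RPM

the input shaft → shaft II (gear mesh, 34/23): 167 ÷ 1.4783 = 112.97 RPM
shaft II → shaft III (gear mesh, 148/18): 112.97 ÷ 8.2222 = 13.74 RPM
shaft III → shaft IV (gear mesh, 55/38): 13.74 ÷ 1.4474 = 9.4929 RPM
shaft IV → the output shaft (belt, 14.8/12.1): 9.4929 ÷ 1.2231 = 7.7611 RPM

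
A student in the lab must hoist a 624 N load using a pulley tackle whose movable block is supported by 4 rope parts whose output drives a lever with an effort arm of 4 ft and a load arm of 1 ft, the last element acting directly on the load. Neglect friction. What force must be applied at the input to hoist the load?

39 N

Block-and-tackle MA = number of supporting rope parts = 4.
Lever MA = effort arm / load arm = 4/1 = 4.
Combined ideal MA = 4 × 4 = 16.
Effort = load / MA = 624 / 16 = 39 N.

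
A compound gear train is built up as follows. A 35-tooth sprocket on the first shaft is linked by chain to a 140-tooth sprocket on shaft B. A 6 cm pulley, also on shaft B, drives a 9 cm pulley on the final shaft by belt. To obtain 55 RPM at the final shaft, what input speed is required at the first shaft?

330 RPM

Overall ratio R = 4 × 1.5 = 6.
Required input speed = output speed × R = 55 × 6 = 330 RPM.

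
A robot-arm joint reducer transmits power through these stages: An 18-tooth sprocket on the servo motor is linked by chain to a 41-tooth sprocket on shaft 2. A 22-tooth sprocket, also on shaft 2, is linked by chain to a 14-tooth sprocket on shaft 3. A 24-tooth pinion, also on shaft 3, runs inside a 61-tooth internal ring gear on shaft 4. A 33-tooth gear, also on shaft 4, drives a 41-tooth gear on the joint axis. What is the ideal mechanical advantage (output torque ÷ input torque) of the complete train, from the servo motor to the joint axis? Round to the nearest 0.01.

4.58

Each stage contributes driven/driver: chain 41/18 = 2.2778, chain 14/22 = 0.63636, internal gear 61/24 = 2.5417, gear mesh 41/33 = 1.2424.
Overall: 2.2778 × 0.63636 × 2.5417 × 1.2424 = 4.5773.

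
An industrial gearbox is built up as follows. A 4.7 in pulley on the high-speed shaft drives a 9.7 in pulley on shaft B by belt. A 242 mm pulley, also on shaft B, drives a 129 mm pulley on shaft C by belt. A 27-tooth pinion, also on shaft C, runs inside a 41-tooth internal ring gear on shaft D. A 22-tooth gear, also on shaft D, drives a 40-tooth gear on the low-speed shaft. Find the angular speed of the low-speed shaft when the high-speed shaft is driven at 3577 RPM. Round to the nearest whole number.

1178 RPM

belt 9.7/4.7 = 2.0638 → 3577/2.0638 = 1733.2 RPM
belt 129/242 = 0.53306 → 1733.2/0.53306 = 3251.4 RPM
internal gear 41/27 = 1.5185 → 3251.4/1.5185 = 2141.2 RPM
gear mesh 40/22 = 1.8182 → 2141.2/1.8182 = 1177.6 RPM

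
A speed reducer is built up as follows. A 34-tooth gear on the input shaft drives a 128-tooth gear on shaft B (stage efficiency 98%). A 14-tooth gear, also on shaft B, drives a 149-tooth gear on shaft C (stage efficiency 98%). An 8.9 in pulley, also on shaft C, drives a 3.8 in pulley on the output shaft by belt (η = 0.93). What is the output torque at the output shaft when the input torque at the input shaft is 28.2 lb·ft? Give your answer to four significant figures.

430.9 lb·ft

Gear mesh: ratio = 128/34 = 3.7647; torque at shaft B = 28.2 × 3.7647 × 0.98 = 104.04 lb·ft.
Gear mesh: ratio = 149/14 = 10.643; torque at shaft C = 104.04 × 10.643 × 0.98 = 1085.2 lb·ft.
Belt: ratio = 3.8/8.9 = 0.42697; torque at the output shaft = 1085.2 × 0.42697 × 0.93 = 430.89 lb·ft.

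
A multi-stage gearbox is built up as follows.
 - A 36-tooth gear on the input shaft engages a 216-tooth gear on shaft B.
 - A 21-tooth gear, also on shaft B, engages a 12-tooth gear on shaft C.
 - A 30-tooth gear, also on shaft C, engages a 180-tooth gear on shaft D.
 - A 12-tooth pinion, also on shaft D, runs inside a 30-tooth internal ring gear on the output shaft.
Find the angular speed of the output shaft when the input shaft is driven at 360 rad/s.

gear mesh 216/36 = 6 → 360/6 = 60 rad/s
gear mesh 12/21 = 0.57143 → 60/0.57143 = 105 rad/s
gear mesh 180/30 = 6 → 105/6 = 17.5 rad/s
internal gear 30/12 = 2.5 → 17.5/2.5 = 7 rad/s

7 rad/s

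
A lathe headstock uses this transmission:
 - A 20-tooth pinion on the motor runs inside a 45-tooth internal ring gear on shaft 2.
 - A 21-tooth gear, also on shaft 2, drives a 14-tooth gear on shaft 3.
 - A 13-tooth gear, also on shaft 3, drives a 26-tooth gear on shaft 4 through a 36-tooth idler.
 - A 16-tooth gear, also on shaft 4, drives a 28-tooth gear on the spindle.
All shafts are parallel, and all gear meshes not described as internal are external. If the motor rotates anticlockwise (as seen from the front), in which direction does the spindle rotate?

anticlockwise

the motor → shaft 2: internal mesh, same direction → CCW.
shaft 2 → shaft 3: external mesh, 1 reversal → CW.
shaft 3 → shaft 4: driver → idler → driven is 2 external meshes, 2 reversals → CW.
shaft 4 → the spindle: external mesh, 1 reversal → CCW.
4 reversals in total — an even number — so the spindle turns the same way as the motor.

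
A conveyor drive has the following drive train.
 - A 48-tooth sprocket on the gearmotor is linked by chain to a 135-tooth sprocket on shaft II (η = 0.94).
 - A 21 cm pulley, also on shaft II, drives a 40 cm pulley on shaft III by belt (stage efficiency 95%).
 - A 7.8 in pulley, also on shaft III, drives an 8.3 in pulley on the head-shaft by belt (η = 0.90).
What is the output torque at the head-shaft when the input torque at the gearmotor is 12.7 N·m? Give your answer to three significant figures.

Chain: ratio = 135/48 = 2.8125; torque at shaft II = 12.7 × 2.8125 × 0.94 = 33.576 N·m.
Belt: ratio = 40/21 = 1.9048; torque at shaft III = 33.576 × 1.9048 × 0.95 = 60.756 N·m.
Belt: ratio = 8.3/7.8 = 1.0641; torque at the head-shaft = 60.756 × 1.0641 × 0.90 = 58.185 N·m.

58.2 N·m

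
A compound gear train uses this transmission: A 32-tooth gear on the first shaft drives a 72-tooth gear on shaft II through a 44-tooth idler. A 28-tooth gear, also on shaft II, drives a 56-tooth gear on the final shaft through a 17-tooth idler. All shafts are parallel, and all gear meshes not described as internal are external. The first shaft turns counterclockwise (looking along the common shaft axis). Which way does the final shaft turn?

counterclockwise

the first shaft → shaft II: driver → idler → driven is 2 external meshes, 2 reversals → CCW.
shaft II → the final shaft: driver → idler → driven is 2 external meshes, 2 reversals → CCW.
4 reversals in total — an even number — so the final shaft turns the same way as the first shaft.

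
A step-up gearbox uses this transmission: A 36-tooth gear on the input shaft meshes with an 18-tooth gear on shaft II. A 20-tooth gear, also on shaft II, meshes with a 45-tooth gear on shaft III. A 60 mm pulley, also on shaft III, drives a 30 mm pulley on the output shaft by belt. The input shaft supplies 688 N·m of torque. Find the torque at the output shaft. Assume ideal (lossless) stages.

gear mesh 18/36 = 0.5 → τ = 688·0.5 = 344 N·m
gear mesh 45/20 = 2.25 → τ = 344·2.25 = 774 N·m
belt 30/60 = 0.5 → τ = 774·0.5 = 387 N·m

387 N·m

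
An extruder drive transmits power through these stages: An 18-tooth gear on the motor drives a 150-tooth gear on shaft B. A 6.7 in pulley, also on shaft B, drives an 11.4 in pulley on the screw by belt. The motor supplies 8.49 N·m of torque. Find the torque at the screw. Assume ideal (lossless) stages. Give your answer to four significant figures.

After the gear mesh (150/18): 8.49 × 8.3333 = 70.75 N·m
After the belt (11.4/6.7): 70.75 × 1.7015 = 120.38 N·m

120.4 N·m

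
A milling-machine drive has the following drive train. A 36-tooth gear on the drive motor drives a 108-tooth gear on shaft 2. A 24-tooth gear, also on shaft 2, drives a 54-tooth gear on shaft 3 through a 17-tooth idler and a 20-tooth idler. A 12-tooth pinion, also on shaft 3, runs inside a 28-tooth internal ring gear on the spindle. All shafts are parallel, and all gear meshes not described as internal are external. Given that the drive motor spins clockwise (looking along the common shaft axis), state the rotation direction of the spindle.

clockwise

the drive motor → shaft 2: external mesh, 1 reversal → CCW.
shaft 2 → shaft 3: driver → idler → idler → driven is 3 external meshes, 3 reversals → CW.
shaft 3 → the spindle: internal mesh, same direction → CW.
4 reversals in total — an even number — so the spindle turns the same way as the drive motor.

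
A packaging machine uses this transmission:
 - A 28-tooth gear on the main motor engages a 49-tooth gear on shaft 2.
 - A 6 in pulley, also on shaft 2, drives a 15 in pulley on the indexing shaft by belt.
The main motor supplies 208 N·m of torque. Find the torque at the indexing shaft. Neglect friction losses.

910 N·m

gear mesh 49/28 = 1.75 → τ = 208·1.75 = 364 N·m
belt 15/6 = 2.5 → τ = 364·2.5 = 910 N·m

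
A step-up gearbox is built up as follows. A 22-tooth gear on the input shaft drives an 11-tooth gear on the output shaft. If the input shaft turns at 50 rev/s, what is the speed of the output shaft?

the input shaft → the output shaft (gear mesh, 11/22): 50 ÷ 0.5 = 100 rev/s

100 rev/s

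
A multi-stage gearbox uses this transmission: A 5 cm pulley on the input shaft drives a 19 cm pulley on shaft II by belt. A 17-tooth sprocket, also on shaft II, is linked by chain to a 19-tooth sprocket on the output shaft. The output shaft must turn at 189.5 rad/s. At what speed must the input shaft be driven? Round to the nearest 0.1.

Overall ratio R = 3.8 × 1.1176 = 4.2471.
Required input speed = output speed × R = 189.5 × 4.2471 = 804.82 rad/s.

804.8 rad/s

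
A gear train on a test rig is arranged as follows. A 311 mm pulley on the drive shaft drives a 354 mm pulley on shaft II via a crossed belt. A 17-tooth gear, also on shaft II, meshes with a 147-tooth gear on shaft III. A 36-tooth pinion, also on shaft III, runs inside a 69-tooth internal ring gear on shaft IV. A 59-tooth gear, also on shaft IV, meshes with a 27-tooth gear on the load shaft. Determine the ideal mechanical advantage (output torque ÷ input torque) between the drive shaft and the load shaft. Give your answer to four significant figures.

Each stage contributes driven/driver: belt 354/311 = 1.1383, gear mesh 147/17 = 8.6471, internal gear 69/36 = 1.9167, gear mesh 27/59 = 0.45763.
Overall: 1.1383 × 8.6471 × 1.9167 × 0.45763 = 8.6332.

8.633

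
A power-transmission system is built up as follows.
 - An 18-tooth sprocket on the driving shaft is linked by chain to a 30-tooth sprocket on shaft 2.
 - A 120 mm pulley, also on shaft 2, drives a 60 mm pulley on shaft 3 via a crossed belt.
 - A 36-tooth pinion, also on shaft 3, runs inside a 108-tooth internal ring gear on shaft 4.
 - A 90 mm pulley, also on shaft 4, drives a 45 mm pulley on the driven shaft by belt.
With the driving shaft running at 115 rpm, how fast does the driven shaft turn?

chain 30/18 = 1.6667 → 115/1.6667 = 69 rpm
belt 60/120 = 0.5 → 69/0.5 = 138 rpm
internal gear 108/36 = 3 → 138/3 = 46 rpm
belt 45/90 = 0.5 → 46/0.5 = 92 rpm

92 rpm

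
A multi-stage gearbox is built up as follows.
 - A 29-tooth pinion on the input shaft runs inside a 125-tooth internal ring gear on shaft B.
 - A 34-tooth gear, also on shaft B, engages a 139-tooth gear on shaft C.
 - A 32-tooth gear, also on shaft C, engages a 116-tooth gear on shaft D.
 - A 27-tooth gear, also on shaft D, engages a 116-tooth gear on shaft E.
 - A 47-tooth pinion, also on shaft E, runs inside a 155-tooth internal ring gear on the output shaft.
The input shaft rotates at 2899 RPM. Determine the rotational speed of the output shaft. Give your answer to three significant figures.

3.20 RPM

internal gear 125/29 = 4.3103 → 2899/4.3103 = 672.57 RPM
gear mesh 139/34 = 4.0882 → 672.57/4.0882 = 164.51 RPM
gear mesh 116/32 = 3.625 → 164.51/3.625 = 45.383 RPM
gear mesh 116/27 = 4.2963 → 45.383/4.2963 = 10.563 RPM
internal gear 155/47 = 3.2979 → 10.563/3.2979 = 3.2031 RPM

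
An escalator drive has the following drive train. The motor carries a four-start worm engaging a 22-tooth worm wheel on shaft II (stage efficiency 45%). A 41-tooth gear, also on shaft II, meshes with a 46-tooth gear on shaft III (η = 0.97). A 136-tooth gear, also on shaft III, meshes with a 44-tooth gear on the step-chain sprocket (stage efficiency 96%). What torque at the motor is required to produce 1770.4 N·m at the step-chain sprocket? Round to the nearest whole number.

2116 N·m

Overall ratio R = 5.5 × 1.122 × 0.32353 = 1.9964; overall efficiency η = 0.45 × 0.97 × 0.96 = 0.4190.
Input torque = output torque / (R × η) = 1770.4 / (1.9964 × 0.4190) = 2116.2 N·m.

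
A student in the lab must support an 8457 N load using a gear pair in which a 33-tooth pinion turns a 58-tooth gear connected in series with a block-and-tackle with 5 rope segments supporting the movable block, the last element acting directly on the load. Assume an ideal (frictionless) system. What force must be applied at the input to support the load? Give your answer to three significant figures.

Gear pair MA = 58/33 = 1.7576.
Block-and-tackle MA = number of supporting rope parts = 5.
Combined ideal MA = 1.7576 × 5 = 8.7879.
Effort = load / MA = 8457 / 8.7879 = 962.35 N.

962 N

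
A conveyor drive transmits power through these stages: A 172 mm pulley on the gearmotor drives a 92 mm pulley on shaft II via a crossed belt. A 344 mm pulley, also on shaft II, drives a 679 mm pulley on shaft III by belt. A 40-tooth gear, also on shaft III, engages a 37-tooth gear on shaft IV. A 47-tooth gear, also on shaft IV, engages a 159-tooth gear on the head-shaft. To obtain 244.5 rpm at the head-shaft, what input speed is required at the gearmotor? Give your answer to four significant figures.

807.8 rpm

Overall ratio R = 0.53488 × 1.9738 × 0.925 × 3.383 = 3.3038.
Required input speed = output speed × R = 244.5 × 3.3038 = 807.78 rpm.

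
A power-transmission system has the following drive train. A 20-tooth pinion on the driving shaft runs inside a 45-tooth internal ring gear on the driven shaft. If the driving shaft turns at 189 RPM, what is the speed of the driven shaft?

84 RPM

internal gear 45/20 = 2.25 → 189/2.25 = 84 RPM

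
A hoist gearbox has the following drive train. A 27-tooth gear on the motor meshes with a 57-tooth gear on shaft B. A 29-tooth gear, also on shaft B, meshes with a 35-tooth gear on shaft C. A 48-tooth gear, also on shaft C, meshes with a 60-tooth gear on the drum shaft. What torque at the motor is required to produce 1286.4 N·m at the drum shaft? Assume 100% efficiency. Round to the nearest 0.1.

403.9 N·m

Overall ratio R = 2.1111 × 1.2069 × 1.25 = 3.1849.
Input torque = output torque / R = 1286.4 / 3.1849 = 403.91 N·m.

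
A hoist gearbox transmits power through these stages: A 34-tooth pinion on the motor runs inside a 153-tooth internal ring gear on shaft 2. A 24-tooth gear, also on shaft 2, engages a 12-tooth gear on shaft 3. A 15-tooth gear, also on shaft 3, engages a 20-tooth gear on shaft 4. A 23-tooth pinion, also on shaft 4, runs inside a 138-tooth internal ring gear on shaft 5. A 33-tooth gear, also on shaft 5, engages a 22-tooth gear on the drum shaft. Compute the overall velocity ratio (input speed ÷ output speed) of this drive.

12

Each stage contributes driven/driver: internal gear 153/34 = 4.5, gear mesh 12/24 = 0.5, gear mesh 20/15 = 1.3333, internal gear 138/23 = 6, gear mesh 22/33 = 0.66667.
Overall: 4.5 × 0.5 × 1.3333 × 6 × 0.66667 = 12.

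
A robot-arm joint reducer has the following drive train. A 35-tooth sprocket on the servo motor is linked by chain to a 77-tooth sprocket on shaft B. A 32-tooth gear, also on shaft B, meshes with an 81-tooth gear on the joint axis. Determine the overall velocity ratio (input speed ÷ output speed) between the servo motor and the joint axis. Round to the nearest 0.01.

5.57

Each stage contributes driven/driver: chain 77/35 = 2.2, gear mesh 81/32 = 2.5312.
Overall: 2.2 × 2.5312 = 5.5687.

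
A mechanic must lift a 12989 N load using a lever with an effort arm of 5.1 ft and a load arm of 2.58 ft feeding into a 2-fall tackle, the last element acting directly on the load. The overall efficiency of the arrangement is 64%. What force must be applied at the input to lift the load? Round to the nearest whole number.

5134 N

Lever MA = effort arm / load arm = 5.1/2.58 = 1.9767.
Block-and-tackle MA = number of supporting rope parts = 2.
Combined ideal MA = 1.9767 × 2 = 3.9535.
Actual MA = 3.9535 × 0.64 = 2.5302.
Effort = load / actual MA = 12989 / 2.5302 = 5133.5 N.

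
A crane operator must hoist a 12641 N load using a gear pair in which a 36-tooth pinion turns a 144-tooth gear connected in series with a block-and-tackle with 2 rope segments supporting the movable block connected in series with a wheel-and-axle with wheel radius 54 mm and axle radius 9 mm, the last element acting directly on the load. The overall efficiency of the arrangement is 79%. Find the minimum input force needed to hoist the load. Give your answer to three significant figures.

333 N

Gear pair MA = 144/36 = 4.
Block-and-tackle MA = number of supporting rope parts = 2.
Wheel-and-axle MA = R/r = 54/9 = 6.
Combined ideal MA = 4 × 2 × 6 = 48.
Actual MA = 48 × 0.79 = 37.92.
Effort = load / actual MA = 12641 / 37.92 = 333.36 N.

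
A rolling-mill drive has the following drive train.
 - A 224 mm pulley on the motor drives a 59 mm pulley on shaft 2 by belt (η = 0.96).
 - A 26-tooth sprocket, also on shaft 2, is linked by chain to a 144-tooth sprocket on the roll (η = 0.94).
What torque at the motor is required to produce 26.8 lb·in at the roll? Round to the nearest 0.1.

20.4 lb·in

Overall ratio R = 0.26339 × 5.5385 = 1.4588; overall efficiency η = 0.96 × 0.94 = 0.9024.
Input torque = output torque / (R × η) = 26.8 / (1.4588 × 0.9024) = 20.358 lb·in.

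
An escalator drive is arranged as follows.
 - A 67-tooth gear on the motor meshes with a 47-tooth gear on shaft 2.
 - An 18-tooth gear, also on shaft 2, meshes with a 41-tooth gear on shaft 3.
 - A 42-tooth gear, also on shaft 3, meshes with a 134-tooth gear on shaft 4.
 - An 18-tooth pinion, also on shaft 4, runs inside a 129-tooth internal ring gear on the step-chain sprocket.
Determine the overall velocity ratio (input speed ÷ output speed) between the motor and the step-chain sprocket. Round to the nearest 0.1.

36.5

Each stage contributes driven/driver: gear mesh 47/67 = 0.70149, gear mesh 41/18 = 2.2778, gear mesh 134/42 = 3.1905, internal gear 129/18 = 7.1667.
Overall: 0.70149 × 2.2778 × 3.1905 × 7.1667 = 36.535.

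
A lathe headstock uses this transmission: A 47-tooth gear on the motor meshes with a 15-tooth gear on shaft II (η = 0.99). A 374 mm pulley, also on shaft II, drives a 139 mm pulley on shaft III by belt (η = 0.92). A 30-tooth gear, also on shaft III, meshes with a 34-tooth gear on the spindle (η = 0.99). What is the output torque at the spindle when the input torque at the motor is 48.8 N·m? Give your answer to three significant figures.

5.92 N·m

After the gear mesh (15/47): 48.8 × 0.31915 × 0.99 = 15.419 N·m
After the belt (139/374): 15.419 × 0.37166 × 0.92 = 5.272 N·m
After the gear mesh (34/30): 5.272 × 1.1333 × 0.99 = 5.9152 N·m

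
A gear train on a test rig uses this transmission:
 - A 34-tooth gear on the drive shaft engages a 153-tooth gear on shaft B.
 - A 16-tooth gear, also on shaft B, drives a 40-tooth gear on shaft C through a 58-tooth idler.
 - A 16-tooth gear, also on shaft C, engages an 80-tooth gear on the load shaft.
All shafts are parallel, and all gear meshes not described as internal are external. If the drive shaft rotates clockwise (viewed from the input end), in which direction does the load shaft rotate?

clockwise

the drive shaft → shaft B: external mesh, 1 reversal → CCW.
shaft B → shaft C: driver → idler → driven is 2 external meshes, 2 reversals → CCW.
shaft C → the load shaft: external mesh, 1 reversal → CW.
4 reversals in total — an even number — so the load shaft turns the same way as the drive shaft.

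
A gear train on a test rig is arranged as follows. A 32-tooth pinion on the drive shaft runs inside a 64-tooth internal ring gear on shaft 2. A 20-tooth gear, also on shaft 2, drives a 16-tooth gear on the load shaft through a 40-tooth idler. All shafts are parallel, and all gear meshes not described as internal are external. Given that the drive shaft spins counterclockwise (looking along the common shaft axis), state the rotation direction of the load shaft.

the drive shaft → shaft 2: internal mesh, same direction → CCW.
shaft 2 → the load shaft: driver → idler → driven is 2 external meshes, 2 reversals → CCW.
2 reversals in total — an even number — so the load shaft turns the same way as the drive shaft.

counterclockwise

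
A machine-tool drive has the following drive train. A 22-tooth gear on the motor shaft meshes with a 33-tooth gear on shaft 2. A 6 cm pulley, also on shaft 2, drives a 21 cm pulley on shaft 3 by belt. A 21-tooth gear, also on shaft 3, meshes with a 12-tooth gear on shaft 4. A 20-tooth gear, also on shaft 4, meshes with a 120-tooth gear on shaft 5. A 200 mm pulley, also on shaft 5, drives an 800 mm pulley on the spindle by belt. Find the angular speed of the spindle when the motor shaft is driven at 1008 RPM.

14 RPM

gear mesh 33/22 = 1.5 → 1008/1.5 = 672 RPM
belt 21/6 = 3.5 → 672/3.5 = 192 RPM
gear mesh 12/21 = 0.57143 → 192/0.57143 = 336 RPM
gear mesh 120/20 = 6 → 336/6 = 56 RPM
belt 800/200 = 4 → 56/4 = 14 RPM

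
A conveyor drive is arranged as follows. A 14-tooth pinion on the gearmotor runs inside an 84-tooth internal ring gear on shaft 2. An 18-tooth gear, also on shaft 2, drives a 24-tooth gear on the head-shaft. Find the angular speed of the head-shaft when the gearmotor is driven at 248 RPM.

31 RPM

the gearmotor → shaft 2 (internal gear, 84/14): 248 ÷ 6 = 41.333 RPM
shaft 2 → the head-shaft (gear mesh, 24/18): 41.333 ÷ 1.3333 = 31 RPM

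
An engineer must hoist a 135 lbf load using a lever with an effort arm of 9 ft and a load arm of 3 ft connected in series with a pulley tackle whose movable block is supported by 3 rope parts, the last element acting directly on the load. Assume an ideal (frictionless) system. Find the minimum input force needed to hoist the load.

Lever MA = effort arm / load arm = 9/3 = 3.
Block-and-tackle MA = number of supporting rope parts = 3.
Combined ideal MA = 3 × 3 = 9.
Effort = load / MA = 135 / 9 = 15 lbf.

15 lbf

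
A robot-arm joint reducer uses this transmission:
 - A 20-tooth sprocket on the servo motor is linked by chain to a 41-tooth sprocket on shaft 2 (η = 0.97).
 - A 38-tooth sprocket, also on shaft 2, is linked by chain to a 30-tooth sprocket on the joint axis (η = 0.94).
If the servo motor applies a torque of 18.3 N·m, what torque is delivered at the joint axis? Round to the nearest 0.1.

27.0 N·m

Chain: ratio = 41/20 = 2.05; torque at shaft 2 = 18.3 × 2.05 × 0.97 = 36.39 N·m.
Chain: ratio = 30/38 = 0.78947; torque at the joint axis = 36.39 × 0.78947 × 0.94 = 27.005 N·m.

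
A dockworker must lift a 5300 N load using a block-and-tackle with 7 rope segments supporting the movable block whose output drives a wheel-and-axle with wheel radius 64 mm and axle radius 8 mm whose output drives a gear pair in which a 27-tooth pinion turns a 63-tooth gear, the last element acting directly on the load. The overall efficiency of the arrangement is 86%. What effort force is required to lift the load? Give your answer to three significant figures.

47.2 N

Block-and-tackle MA = number of supporting rope parts = 7.
Wheel-and-axle MA = R/r = 64/8 = 8.
Gear pair MA = 63/27 = 2.3333.
Combined ideal MA = 7 × 8 × 2.3333 = 130.67.
Actual MA = 130.67 × 0.86 = 112.37.
Effort = load / actual MA = 5300 / 112.37 = 47.164 N.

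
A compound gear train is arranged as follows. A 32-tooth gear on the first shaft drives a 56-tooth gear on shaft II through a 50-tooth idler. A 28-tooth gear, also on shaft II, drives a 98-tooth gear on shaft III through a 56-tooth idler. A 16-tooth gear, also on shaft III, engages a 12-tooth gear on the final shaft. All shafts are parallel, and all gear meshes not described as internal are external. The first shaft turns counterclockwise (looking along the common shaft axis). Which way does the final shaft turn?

clockwise

the first shaft → shaft II: driver → idler → driven is 2 external meshes, 2 reversals → CCW.
shaft II → shaft III: driver → idler → driven is 2 external meshes, 2 reversals → CCW.
shaft III → the final shaft: external mesh, 1 reversal → CW.
5 reversals in total — an odd number — so the final shaft turns opposite to the first shaft.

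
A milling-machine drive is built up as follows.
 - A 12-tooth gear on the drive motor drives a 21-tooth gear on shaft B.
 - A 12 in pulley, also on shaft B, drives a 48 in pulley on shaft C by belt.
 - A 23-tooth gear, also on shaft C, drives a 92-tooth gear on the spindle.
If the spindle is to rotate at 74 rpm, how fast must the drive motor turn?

2072 rpm

Overall ratio R = 1.75 × 4 × 4 = 28.
Required input speed = output speed × R = 74 × 28 = 2072 rpm.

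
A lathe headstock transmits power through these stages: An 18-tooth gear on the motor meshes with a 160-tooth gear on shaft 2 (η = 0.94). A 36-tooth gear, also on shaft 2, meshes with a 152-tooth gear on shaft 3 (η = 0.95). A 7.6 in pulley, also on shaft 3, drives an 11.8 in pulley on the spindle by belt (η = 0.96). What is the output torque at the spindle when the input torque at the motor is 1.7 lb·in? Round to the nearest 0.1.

84.9 lb·in

After the gear mesh (160/18): 1.7 × 8.8889 × 0.94 = 14.204 lb·in
After the gear mesh (152/36): 14.204 × 4.2222 × 0.95 = 56.976 lb·in
After the belt (11.8/7.6): 56.976 × 1.5526 × 0.96 = 84.924 lb·in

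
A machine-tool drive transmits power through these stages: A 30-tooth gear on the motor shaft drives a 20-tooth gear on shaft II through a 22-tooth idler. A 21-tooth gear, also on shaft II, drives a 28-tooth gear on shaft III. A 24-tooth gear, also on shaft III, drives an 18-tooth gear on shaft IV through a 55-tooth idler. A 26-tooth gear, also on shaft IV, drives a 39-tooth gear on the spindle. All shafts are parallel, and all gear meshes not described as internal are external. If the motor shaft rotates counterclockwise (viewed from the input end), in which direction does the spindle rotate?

counterclockwise

the motor shaft → shaft II: driver → idler → driven is 2 external meshes, 2 reversals → CCW.
shaft II → shaft III: external mesh, 1 reversal → CW.
shaft III → shaft IV: driver → idler → driven is 2 external meshes, 2 reversals → CW.
shaft IV → the spindle: external mesh, 1 reversal → CCW.
6 reversals in total — an even number — so the spindle turns the same way as the motor shaft.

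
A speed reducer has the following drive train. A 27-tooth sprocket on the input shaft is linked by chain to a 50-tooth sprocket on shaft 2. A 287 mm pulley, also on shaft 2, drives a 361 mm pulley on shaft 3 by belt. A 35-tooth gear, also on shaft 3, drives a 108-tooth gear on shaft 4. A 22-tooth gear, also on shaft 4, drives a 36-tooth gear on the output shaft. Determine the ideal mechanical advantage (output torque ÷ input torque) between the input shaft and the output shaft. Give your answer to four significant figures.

11.76

Each stage contributes driven/driver: chain 50/27 = 1.8519, belt 361/287 = 1.2578, gear mesh 108/35 = 3.0857, gear mesh 36/22 = 1.6364.
Overall: 1.8519 × 1.2578 × 3.0857 × 1.6364 = 11.762.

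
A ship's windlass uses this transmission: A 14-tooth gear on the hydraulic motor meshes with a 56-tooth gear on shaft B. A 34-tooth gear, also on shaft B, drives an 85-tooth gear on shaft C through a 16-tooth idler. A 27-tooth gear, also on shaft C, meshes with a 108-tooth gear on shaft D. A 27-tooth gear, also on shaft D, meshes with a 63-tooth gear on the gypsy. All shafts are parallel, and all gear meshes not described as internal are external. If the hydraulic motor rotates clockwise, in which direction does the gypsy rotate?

counterclockwise

the hydraulic motor → shaft B: external mesh, 1 reversal → CCW.
shaft B → shaft C: driver → idler → driven is 2 external meshes, 2 reversals → CCW.
shaft C → shaft D: external mesh, 1 reversal → CW.
shaft D → the gypsy: external mesh, 1 reversal → CCW.
5 reversals in total — an odd number — so the gypsy turns opposite to the hydraulic motor.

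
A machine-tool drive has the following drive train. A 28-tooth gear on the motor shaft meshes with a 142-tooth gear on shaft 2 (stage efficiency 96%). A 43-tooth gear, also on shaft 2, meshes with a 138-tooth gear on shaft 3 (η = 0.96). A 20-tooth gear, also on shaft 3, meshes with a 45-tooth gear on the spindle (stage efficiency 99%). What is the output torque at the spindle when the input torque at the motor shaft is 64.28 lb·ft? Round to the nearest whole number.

After the gear mesh (142/28): 64.28 × 5.0714 × 0.96 = 312.95 lb·ft
After the gear mesh (138/43): 312.95 × 3.2093 × 0.96 = 964.18 lb·ft
After the gear mesh (45/20): 964.18 × 2.25 × 0.99 = 2147.7 lb·ft

2148 lb·ft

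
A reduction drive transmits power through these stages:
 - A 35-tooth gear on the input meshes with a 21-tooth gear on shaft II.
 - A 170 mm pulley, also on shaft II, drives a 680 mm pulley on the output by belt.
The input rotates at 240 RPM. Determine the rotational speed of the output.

100 RPM

gear mesh 21/35 = 0.6 → 240/0.6 = 400 RPM
belt 680/170 = 4 → 400/4 = 100 RPM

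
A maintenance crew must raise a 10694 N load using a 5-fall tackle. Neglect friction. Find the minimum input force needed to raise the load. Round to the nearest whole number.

Block-and-tackle MA = number of supporting rope parts = 5.
Effort = load / MA = 10694 / 5 = 2138.8 N.

2139 N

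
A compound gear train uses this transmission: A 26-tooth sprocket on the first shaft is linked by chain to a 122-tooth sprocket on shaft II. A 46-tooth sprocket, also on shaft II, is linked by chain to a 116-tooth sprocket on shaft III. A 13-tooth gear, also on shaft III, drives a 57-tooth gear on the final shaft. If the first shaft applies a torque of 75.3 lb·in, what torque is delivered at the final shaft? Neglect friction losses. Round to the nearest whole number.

Chain: ratio = 122/26 = 4.6923; torque at shaft II = 75.3 × 4.6923 = 353.33 lb·in.
Chain: ratio = 116/46 = 2.5217; torque at shaft III = 353.33 × 2.5217 = 891.01 lb·in.
Gear mesh: ratio = 57/13 = 4.3846; torque at the final shaft = 891.01 × 4.3846 = 3906.7 lb·in.

3907 lb·in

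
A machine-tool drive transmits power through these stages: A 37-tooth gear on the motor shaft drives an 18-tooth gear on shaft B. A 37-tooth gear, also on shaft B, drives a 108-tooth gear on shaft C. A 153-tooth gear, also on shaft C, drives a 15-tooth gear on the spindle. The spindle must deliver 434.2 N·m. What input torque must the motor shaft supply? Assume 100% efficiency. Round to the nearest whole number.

Overall ratio R = 0.48649 × 2.9189 × 0.098039 = 0.13922.
Input torque = output torque / R = 434.2 / 0.13922 = 3118.9 N·m.

3119 N·m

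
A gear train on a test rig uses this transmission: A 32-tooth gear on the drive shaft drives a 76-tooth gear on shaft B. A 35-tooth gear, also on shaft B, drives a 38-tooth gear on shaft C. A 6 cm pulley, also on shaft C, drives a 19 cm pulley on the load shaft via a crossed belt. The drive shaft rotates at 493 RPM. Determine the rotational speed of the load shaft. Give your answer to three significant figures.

60.4 RPM

the drive shaft → shaft B (gear mesh, 76/32): 493 ÷ 2.375 = 207.58 RPM
shaft B → shaft C (gear mesh, 38/35): 207.58 ÷ 1.0857 = 191.19 RPM
shaft C → the load shaft (belt, 19/6): 191.19 ÷ 3.1667 = 60.376 RPM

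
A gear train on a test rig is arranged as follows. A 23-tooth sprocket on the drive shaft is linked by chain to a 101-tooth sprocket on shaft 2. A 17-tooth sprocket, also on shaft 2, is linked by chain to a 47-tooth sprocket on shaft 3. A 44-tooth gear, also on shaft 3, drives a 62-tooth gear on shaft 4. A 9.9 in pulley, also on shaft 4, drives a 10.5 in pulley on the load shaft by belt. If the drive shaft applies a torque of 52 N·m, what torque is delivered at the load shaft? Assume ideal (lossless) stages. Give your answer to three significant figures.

943 N·m

After the chain (101/23): 52 × 4.3913 = 228.35 N·m
After the chain (47/17): 228.35 × 2.7647 = 631.31 N·m
After the gear mesh (62/44): 631.31 × 1.4091 = 889.58 N·m
After the belt (10.5/9.9): 889.58 × 1.0606 = 943.49 N·m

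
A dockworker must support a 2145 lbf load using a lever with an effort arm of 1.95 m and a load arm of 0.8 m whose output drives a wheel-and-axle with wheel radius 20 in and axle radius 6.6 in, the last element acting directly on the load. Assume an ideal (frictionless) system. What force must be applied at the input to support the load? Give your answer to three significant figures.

Lever MA = effort arm / load arm = 1.95/0.8 = 2.4375.
Wheel-and-axle MA = R/r = 20/6.6 = 3.0303.
Combined ideal MA = 2.4375 × 3.0303 = 7.3864.
Effort = load / MA = 2145 / 7.3864 = 290.4 lbf.

290 lbf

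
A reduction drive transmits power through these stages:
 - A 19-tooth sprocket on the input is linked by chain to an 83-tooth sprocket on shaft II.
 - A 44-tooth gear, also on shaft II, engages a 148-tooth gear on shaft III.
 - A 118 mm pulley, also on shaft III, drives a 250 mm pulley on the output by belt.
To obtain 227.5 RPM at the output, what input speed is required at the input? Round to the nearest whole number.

Overall ratio R = 4.3684 × 3.3636 × 2.1186 = 31.131.
Required input speed = output speed × R = 227.5 × 31.131 = 7082.3 RPM.

7082 RPM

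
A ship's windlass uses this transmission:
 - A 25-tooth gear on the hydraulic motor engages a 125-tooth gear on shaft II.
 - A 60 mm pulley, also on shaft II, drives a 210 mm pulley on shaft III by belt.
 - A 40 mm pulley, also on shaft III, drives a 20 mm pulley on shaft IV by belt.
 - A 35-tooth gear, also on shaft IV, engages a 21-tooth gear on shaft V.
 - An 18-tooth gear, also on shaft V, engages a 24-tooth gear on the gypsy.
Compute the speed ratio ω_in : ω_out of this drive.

Each stage contributes driven/driver: gear mesh 125/25 = 5, belt 210/60 = 3.5, belt 20/40 = 0.5, gear mesh 21/35 = 0.6, gear mesh 24/18 = 1.3333.
Overall: 5 × 3.5 × 0.5 × 0.6 × 1.3333 = 7.

7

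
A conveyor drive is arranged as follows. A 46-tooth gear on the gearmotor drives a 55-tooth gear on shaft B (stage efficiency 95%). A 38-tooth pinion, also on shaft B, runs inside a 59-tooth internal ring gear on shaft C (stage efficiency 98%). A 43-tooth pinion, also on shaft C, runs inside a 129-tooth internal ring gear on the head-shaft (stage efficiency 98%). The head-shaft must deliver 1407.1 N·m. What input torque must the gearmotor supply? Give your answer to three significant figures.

277 N·m

Overall ratio R = 1.1957 × 1.5526 × 3 = 5.5692; overall efficiency η = 0.95 × 0.98 × 0.98 = 0.9124.
Input torque = output torque / (R × η) = 1407.1 / (5.5692 × 0.9124) = 276.92 N·m.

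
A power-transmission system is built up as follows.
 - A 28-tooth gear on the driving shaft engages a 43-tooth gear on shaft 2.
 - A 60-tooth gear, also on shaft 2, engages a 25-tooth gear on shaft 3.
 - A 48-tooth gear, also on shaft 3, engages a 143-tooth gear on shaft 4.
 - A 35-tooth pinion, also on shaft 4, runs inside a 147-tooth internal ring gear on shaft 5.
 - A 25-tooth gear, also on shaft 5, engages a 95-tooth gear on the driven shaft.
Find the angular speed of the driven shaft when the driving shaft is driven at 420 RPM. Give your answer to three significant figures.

gear mesh 43/28 = 1.5357 → 420/1.5357 = 273.49 RPM
gear mesh 25/60 = 0.41667 → 273.49/0.41667 = 656.37 RPM
gear mesh 143/48 = 2.9792 → 656.37/2.9792 = 220.32 RPM
internal gear 147/35 = 4.2 → 220.32/4.2 = 52.457 RPM
gear mesh 95/25 = 3.8 → 52.457/3.8 = 13.805 RPM

13.8 RPM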